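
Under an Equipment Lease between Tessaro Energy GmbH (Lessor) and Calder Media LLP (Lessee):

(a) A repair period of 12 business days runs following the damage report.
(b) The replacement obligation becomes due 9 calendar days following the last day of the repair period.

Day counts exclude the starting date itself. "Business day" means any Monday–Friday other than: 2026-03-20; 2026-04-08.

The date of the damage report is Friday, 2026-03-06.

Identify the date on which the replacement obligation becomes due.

The last day of the repair period: 12 business days after Friday, 2026-03-06, skipping weekends and the listed holiday on Mar 20 — Mar 9, Mar 10, Mar 11, Mar 12, …, Mar 23, Mar 24, Mar 25 — lands on Wednesday, 2026-03-25.
The date on which the replacement obligation becomes due: 2026-03-25 + 9 days = 2026-04-03.

2026-04-03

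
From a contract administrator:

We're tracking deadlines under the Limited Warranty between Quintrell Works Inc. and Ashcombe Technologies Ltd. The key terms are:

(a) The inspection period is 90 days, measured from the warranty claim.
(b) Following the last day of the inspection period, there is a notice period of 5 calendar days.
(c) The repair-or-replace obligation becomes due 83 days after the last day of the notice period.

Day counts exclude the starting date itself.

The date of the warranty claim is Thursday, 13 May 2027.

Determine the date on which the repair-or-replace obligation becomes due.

7 November 2027

The last day of the inspection period: 13 May 2027 + 90 days = 11 August 2027.
The last day of the notice period: 5 calendar days after 11 August 2027 is 16 August 2027.
The date on which the repair-or-replace obligation becomes due: 16 August 2027 + 83 days = 7 November 2027.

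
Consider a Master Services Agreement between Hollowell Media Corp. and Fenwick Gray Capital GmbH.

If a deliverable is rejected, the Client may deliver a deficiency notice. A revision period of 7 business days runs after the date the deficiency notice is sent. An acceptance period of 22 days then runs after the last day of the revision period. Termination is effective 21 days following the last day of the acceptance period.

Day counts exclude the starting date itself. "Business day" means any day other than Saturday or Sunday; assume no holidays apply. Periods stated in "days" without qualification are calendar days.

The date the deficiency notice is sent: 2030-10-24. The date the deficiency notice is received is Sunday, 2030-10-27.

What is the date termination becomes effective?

From Thursday, 2030-10-24, 7 business days (Oct 25, Oct 28, Oct 29, Oct 30, Oct 31, Nov 1, Nov 4, skipping weekends) brings us to Monday, 2030-11-04, which is the last day of the revision period.
The last day of the acceptance period: 2030-11-04 + 22 days = 2030-11-26.
Adding 21 calendar days to 2030-11-26 gives 2030-12-17, which is the date termination becomes effective.

2030-12-17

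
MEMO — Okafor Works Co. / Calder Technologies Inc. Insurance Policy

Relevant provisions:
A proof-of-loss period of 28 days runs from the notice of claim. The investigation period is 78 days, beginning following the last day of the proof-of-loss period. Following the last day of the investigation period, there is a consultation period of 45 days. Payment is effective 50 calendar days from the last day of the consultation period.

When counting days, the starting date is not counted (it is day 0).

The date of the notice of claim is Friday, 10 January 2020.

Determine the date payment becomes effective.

The last day of the proof-of-loss period: 10 January 2020 + 28 days = 7 February 2020.
Adding 78 calendar days to 7 February 2020 gives 25 April 2020, which is the last day of the investigation period.
The last day of the consultation period: 25 April 2020 + 45 days = 9 June 2020.
The date payment becomes effective: 50 calendar days after 9 June 2020 is 29 July 2020.

29 July 2020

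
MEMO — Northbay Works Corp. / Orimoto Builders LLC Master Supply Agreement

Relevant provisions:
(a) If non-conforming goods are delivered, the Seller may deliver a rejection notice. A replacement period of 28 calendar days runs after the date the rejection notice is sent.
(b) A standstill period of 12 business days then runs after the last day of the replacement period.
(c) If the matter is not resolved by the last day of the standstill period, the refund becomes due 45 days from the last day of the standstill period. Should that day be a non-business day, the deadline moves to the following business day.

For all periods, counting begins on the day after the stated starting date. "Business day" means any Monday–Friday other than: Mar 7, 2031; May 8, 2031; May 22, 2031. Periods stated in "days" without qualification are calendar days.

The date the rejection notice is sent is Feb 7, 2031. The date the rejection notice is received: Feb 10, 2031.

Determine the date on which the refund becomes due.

The last day of the replacement period: Feb 7, 2031 + 28 days = Mar 7, 2031.
The last day of the standstill period: 12 business days after Friday, Mar 7, 2031, skipping weekends — Mar 10, Mar 11, Mar 12, Mar 13, …, Mar 21, Mar 24, Mar 25 — lands on Tuesday, Mar 25, 2031.
The date on which the refund becomes due: 45 calendar days after Mar 25, 2031 is May 9, 2031. May 9, 2031 is a Friday and is not a listed holiday, so no roll-forward applies.

May 9, 2031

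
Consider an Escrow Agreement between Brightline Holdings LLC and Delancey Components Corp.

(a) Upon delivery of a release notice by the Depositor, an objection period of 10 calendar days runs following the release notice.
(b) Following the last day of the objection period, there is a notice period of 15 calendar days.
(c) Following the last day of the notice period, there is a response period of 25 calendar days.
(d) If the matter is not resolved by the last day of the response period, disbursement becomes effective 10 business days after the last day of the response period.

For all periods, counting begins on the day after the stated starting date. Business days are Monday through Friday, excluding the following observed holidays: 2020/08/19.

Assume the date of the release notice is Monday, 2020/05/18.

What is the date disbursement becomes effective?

2020/07/21

The last day of the objection period: 10 calendar days after 2020/05/18 is 2020/05/28.
The last day of the notice period: 15 calendar days after 2020/05/28 is 2020/06/12.
Adding 25 calendar days to 2020/06/12 gives 2020/07/07, which is the last day of the response period.
The date disbursement becomes effective: 10 business days after Tuesday, 2020/07/07, skipping weekends — Jul 8, Jul 9, Jul 10, Jul 13, Jul 14, Jul 15, Jul 16, Jul 17, Jul 20, Jul 21 — lands on Tuesday, 2020/07/21.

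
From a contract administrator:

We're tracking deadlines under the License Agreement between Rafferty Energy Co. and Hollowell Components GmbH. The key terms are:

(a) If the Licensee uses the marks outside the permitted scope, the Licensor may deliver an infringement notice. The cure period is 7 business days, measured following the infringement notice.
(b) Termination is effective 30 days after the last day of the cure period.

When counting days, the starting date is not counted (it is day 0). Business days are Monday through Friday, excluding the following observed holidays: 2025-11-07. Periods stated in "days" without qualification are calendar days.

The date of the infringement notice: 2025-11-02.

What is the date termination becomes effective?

2025-12-12

The last day of the cure period: 7 business days after Sunday, 2025-11-02, skipping weekends and the listed holiday on Nov 7 — Nov 3, Nov 4, Nov 5, Nov 6, Nov 10, Nov 11, Nov 12 — lands on Wednesday, 2025-11-12.
The date termination becomes effective: 2025-11-12 + 30 days = 2025-12-12.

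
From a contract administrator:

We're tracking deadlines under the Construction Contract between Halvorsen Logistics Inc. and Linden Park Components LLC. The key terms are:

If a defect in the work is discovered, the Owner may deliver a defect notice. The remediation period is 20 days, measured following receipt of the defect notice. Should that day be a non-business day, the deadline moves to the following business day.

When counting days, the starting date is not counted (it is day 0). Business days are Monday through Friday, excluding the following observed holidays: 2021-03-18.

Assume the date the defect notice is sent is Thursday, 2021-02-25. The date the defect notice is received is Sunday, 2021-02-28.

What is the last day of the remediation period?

Adding 20 calendar days to 2021-02-28 gives 2021-03-20, which is the last day of the remediation period. That falls on a Saturday, so it rolls to the next business day, Monday, 2021-03-22.

2021-03-22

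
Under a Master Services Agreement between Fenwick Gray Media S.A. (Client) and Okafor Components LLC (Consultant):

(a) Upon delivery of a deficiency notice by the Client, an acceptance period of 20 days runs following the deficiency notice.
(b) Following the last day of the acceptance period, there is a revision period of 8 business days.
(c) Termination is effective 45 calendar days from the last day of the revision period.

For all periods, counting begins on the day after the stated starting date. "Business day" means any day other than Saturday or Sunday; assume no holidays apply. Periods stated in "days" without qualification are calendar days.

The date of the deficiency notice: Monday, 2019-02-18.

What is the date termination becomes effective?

Adding 20 calendar days to 2019-02-18 gives 2019-03-10, which is the last day of the acceptance period.
From Sunday, 2019-03-10, 8 business days (Mar 11, Mar 12, Mar 13, Mar 14, Mar 15, Mar 18, Mar 19, Mar 20, skipping weekends) brings us to Wednesday, 2019-03-20, which is the last day of the revision period.
Adding 45 calendar days to 2019-03-20 gives 2019-05-04, which is the date termination becomes effective.

2019-05-04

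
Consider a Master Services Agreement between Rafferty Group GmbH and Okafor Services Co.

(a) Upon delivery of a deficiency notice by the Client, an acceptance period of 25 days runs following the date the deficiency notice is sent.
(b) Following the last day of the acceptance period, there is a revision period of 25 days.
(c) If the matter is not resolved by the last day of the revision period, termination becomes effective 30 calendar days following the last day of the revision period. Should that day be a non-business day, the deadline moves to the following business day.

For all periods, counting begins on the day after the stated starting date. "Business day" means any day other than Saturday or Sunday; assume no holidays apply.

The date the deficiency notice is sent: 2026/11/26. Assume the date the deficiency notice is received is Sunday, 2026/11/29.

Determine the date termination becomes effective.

2027/02/15

Adding 25 calendar days to 2026/11/26 gives 2026/12/21, which is the last day of the acceptance period.
Adding 25 calendar days to 2026/12/21 gives 2027/01/15, which is the last day of the revision period.
Adding 30 calendar days to 2027/01/15 gives 2027/02/14, which is the date termination becomes effective. That falls on a Sunday, so it rolls to the next business day, Monday, 2027/02/15.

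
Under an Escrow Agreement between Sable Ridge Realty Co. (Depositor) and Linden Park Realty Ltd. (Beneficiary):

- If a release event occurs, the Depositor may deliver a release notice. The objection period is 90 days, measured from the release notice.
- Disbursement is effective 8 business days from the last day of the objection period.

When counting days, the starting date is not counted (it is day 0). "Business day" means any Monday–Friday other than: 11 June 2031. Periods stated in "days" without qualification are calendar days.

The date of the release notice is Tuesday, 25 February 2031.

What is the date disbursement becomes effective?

5 June 2031

Adding 90 calendar days to 25 February 2031 gives 26 May 2031, which is the last day of the objection period.
The date disbursement becomes effective: counting 8 business days from Monday, 26 May 2031 (May 27, May 28, May 29, May 30, Jun 2, Jun 3, Jun 4, Jun 5, skipping weekends) reaches Thursday, 5 June 2031.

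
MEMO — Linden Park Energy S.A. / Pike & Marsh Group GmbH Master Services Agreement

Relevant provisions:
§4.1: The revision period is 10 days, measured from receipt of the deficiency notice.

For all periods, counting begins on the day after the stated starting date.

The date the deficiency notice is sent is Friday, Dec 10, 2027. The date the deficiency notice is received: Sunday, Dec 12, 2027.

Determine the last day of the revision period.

The last day of the revision period: 10 calendar days after Dec 12, 2027 is Dec 22, 2027.

Dec 22, 2027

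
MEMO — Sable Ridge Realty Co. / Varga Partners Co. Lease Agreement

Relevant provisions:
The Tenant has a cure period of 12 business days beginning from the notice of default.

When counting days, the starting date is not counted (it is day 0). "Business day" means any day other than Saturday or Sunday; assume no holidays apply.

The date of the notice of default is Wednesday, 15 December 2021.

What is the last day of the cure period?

The last day of the cure period: 12 business days after Wednesday, 15 December 2021, skipping weekends — Dec 16, Dec 17, Dec 20, Dec 21, …, Dec 29, Dec 30, Dec 31 — lands on Friday, 31 December 2021.

31 December 2021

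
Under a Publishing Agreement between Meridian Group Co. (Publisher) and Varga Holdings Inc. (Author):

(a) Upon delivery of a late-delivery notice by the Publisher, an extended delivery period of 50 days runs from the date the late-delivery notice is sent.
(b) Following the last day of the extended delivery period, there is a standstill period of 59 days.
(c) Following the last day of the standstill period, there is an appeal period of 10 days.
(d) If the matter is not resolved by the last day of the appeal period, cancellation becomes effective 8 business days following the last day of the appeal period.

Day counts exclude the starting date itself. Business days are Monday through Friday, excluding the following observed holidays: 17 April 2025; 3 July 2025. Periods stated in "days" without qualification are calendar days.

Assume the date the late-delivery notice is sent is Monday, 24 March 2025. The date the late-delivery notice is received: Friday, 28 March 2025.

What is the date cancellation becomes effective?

31 July 2025

The last day of the extended delivery period: 50 calendar days after 24 March 2025 is 13 May 2025.
The last day of the standstill period: 13 May 2025 + 59 days = 11 July 2025.
The last day of the appeal period: 10 calendar days after 11 July 2025 is 21 July 2025.
The date cancellation becomes effective: counting 8 business days from Monday, 21 July 2025 (Jul 22, Jul 23, Jul 24, Jul 25, Jul 28, Jul 29, Jul 30, Jul 31, skipping weekends) reaches Thursday, 31 July 2025.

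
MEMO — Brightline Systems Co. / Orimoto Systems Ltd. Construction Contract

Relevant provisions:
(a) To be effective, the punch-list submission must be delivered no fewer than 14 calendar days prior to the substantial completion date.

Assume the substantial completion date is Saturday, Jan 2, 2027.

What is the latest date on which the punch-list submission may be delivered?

Dec 19, 2026

Counting back 14 calendar days from Jan 2, 2027 gives Dec 19, 2026.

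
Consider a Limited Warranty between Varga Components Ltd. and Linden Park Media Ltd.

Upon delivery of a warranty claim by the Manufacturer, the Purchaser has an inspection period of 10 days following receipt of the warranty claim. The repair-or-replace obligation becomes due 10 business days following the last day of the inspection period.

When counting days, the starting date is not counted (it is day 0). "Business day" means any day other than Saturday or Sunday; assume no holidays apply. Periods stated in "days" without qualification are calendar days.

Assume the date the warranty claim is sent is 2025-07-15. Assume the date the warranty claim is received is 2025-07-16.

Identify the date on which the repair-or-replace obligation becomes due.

The last day of the inspection period: 2025-07-16 + 10 days = 2025-07-26.
The date on which the repair-or-replace obligation becomes due: counting 10 business days from Saturday, 2025-07-26 (Jul 28, Jul 29, Jul 30, Jul 31, Aug 1, Aug 4, Aug 5, Aug 6, Aug 7, Aug 8, skipping weekends) reaches Friday, 2025-08-08.

2025-08-08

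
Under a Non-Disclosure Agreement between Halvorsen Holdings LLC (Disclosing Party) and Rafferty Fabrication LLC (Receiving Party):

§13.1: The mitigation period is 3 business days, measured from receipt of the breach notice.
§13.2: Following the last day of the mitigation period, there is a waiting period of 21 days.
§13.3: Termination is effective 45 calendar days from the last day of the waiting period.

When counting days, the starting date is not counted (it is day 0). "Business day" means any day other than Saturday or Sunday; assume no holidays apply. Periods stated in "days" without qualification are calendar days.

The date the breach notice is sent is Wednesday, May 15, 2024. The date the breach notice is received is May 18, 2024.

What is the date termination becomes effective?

The last day of the mitigation period: 3 business days after Saturday, May 18, 2024, skipping weekends — May 20, May 21, May 22 — lands on Wednesday, May 22, 2024.
Adding 21 calendar days to May 22, 2024 gives Jun 12, 2024, which is the last day of the waiting period.
The date termination becomes effective: Jun 12, 2024 + 45 days = Jul 27, 2024.

Jul 27, 2024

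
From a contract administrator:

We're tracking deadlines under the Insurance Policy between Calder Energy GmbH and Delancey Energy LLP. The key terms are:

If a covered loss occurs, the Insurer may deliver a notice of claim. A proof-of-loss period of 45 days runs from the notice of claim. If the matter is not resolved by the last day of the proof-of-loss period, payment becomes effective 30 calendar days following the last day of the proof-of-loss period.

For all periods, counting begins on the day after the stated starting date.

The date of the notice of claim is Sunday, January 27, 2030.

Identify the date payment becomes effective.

April 12, 2030

Adding 45 calendar days to January 27, 2030 gives March 13, 2030, which is the last day of the proof-of-loss period.
The date payment becomes effective: 30 calendar days after March 13, 2030 is April 12, 2030.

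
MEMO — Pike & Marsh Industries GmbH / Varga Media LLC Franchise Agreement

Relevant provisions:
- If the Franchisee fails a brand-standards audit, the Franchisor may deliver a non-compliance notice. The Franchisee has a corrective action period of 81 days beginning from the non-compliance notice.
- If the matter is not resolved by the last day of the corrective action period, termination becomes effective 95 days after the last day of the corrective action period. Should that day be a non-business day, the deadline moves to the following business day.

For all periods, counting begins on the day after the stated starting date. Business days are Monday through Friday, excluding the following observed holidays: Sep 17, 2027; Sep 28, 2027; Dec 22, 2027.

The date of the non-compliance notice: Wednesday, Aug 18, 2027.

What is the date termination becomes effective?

Adding 81 calendar days to Aug 18, 2027 gives Nov 7, 2027, which is the last day of the corrective action period.
Adding 95 calendar days to Nov 7, 2027 gives Feb 10, 2028, which is the date termination becomes effective. Feb 10, 2028 is a Thursday and is not a listed holiday, so no roll-forward applies.

Feb 10, 2028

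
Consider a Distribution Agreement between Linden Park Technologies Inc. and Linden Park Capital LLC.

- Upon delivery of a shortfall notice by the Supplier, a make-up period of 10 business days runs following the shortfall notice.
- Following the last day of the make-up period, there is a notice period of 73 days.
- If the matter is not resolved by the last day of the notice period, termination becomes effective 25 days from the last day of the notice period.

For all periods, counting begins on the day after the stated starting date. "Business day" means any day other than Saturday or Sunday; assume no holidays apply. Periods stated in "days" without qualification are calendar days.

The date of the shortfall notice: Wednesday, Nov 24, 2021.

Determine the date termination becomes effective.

Mar 16, 2022

The last day of the make-up period: 10 business days after Wednesday, Nov 24, 2021, skipping weekends — Nov 25, Nov 26, Nov 29, Nov 30, Dec 1, Dec 2, Dec 3, Dec 6, Dec 7, Dec 8 — lands on Wednesday, Dec 8, 2021.
The last day of the notice period: Dec 8, 2021 + 73 days = Feb 19, 2022.
The date termination becomes effective: Feb 19, 2022 + 25 days = Mar 16, 2022.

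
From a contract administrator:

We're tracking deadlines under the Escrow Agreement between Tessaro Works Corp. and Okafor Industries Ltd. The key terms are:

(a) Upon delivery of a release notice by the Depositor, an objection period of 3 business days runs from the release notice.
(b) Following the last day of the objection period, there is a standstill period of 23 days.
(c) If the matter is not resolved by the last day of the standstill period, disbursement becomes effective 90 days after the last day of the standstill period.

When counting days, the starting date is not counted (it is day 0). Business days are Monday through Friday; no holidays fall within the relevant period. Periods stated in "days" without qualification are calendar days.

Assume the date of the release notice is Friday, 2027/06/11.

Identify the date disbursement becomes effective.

2027/10/07

From Friday, 2027/06/11, 3 business days (Jun 14, Jun 15, Jun 16, skipping weekends) brings us to Wednesday, 2027/06/16, which is the last day of the objection period.
The last day of the standstill period: 23 calendar days after 2027/06/16 is 2027/07/09.
The date disbursement becomes effective: 90 calendar days after 2027/07/09 is 2027/10/07.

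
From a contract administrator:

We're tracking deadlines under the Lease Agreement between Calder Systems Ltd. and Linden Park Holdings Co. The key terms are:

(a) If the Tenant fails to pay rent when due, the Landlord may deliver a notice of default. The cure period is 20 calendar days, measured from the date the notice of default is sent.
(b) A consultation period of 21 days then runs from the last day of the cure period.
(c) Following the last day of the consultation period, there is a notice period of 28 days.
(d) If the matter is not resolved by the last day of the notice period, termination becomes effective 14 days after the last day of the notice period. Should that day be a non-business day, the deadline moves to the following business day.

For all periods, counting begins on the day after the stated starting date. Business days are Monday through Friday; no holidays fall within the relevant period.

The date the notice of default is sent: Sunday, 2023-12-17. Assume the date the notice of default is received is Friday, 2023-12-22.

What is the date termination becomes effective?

2024-03-11

The last day of the cure period: 20 calendar days after 2023-12-17 is 2024-01-06.
The last day of the consultation period: 2024-01-06 + 21 days = 2024-01-27.
The last day of the notice period: 2024-01-27 + 28 days = 2024-02-24.
The date termination becomes effective: 2024-02-24 + 14 days = 2024-03-09. That falls on a Saturday, so it rolls to the next business day, Monday, 2024-03-11.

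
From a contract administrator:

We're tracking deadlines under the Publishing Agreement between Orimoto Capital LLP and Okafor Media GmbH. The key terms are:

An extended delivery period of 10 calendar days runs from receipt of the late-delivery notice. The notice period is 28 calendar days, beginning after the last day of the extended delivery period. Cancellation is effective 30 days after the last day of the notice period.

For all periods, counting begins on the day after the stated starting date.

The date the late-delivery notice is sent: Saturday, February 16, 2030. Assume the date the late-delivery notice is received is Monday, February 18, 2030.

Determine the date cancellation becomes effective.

Adding 10 calendar days to February 18, 2030 gives February 28, 2030, which is the last day of the extended delivery period.
The last day of the notice period: 28 calendar days after February 28, 2030 is March 28, 2030.
The date cancellation becomes effective: March 28, 2030 + 30 days = April 27, 2030.

April 27, 2030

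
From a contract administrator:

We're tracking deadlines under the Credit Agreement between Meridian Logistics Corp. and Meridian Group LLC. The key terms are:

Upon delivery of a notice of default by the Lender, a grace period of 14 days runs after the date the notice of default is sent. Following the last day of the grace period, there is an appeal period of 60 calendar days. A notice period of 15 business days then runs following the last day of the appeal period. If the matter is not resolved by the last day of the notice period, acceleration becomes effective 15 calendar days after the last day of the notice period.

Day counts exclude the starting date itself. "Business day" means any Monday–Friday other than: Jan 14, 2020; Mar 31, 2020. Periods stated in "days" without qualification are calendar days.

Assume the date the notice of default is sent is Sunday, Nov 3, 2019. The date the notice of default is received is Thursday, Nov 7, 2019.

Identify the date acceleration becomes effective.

The last day of the grace period: Nov 3, 2019 + 14 days = Nov 17, 2019.
The last day of the appeal period: 60 calendar days after Nov 17, 2019 is Jan 16, 2020.
The last day of the notice period: 15 business days after Thursday, Jan 16, 2020, skipping weekends — Jan 17, Jan 20, Jan 21, Jan 22, …, Feb 4, Feb 5, Feb 6 — lands on Thursday, Feb 6, 2020.
The date acceleration becomes effective: Feb 6, 2020 + 15 days = Feb 21, 2020.

Feb 21, 2020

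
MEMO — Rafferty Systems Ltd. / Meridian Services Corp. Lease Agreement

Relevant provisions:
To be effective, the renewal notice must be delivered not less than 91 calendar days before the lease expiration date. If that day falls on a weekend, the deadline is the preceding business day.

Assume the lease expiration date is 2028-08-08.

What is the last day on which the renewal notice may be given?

2028-08-08 minus 91 days is 2028-05-09. That is a Tuesday, so no adjustment is needed.

2028-05-09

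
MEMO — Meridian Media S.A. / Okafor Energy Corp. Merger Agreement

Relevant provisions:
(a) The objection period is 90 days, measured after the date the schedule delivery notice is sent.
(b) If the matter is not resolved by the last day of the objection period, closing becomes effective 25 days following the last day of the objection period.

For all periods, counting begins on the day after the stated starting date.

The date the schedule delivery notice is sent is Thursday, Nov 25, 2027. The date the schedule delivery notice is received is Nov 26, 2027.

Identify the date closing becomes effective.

The last day of the objection period: Nov 25, 2027 + 90 days = Feb 23, 2028.
The date closing becomes effective: 25 calendar days after Feb 23, 2028 is Mar 19, 2028.

Mar 19, 2028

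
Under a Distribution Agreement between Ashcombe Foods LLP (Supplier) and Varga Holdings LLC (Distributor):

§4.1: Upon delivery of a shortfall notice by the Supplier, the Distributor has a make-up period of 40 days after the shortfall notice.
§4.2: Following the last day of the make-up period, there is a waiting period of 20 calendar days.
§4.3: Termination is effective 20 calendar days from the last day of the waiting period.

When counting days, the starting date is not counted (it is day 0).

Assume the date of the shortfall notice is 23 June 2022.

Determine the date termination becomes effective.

The last day of the make-up period: 23 June 2022 + 40 days = 2 August 2022.
The last day of the waiting period: 20 calendar days after 2 August 2022 is 22 August 2022.
The date termination becomes effective: 20 calendar days after 22 August 2022 is 11 September 2022.

11 September 2022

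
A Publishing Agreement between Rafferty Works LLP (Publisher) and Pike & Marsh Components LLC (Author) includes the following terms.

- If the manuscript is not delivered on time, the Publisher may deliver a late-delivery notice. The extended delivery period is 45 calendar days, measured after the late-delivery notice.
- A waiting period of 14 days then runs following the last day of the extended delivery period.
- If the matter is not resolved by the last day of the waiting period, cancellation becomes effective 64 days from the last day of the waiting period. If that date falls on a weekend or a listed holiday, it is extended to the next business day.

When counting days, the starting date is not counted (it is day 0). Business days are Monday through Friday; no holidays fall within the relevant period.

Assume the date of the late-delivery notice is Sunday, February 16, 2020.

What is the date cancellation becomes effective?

Adding 45 calendar days to February 16, 2020 gives April 1, 2020, which is the last day of the extended delivery period.
The last day of the waiting period: 14 calendar days after April 1, 2020 is April 15, 2020.
The date cancellation becomes effective: 64 calendar days after April 15, 2020 is June 18, 2020. June 18, 2020 is a Thursday, so no roll-forward applies.

June 18, 2020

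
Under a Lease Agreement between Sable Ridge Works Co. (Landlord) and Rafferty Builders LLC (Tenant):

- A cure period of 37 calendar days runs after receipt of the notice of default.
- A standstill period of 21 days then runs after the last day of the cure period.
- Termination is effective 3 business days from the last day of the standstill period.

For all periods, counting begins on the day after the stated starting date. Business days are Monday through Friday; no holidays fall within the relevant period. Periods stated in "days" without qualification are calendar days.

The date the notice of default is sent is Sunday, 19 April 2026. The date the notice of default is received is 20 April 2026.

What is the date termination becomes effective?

The last day of the cure period: 37 calendar days after 20 April 2026 is 27 May 2026.
Adding 21 calendar days to 27 May 2026 gives 17 June 2026, which is the last day of the standstill period.
From Wednesday, 17 June 2026, 3 business days (Jun 18, Jun 19, Jun 22, skipping weekends) brings us to Monday, 22 June 2026, which is the date termination becomes effective.

22 June 2026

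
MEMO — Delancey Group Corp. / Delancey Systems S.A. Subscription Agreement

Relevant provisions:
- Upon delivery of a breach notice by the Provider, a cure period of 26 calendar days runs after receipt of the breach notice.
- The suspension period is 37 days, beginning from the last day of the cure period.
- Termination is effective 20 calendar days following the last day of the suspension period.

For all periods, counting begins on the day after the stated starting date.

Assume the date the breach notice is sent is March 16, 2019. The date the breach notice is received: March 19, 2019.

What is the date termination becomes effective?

The last day of the cure period: 26 calendar days after March 19, 2019 is April 14, 2019.
The last day of the suspension period: April 14, 2019 + 37 days = May 21, 2019.
The date termination becomes effective: 20 calendar days after May 21, 2019 is June 10, 2019.

June 10, 2019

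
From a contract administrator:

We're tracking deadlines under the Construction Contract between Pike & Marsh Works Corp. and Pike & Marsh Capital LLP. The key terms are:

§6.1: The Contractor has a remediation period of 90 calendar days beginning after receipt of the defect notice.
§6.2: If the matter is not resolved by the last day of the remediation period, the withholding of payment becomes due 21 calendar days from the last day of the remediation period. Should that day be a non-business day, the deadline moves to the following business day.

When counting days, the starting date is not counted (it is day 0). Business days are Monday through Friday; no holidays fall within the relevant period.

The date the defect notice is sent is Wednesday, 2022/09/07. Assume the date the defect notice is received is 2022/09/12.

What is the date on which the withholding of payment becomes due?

The last day of the remediation period: 90 calendar days after 2022/09/12 is 2022/12/11.
The date on which the withholding of payment becomes due: 2022/12/11 + 21 days = 2023/01/01. That falls on a Sunday, so it rolls to the next business day, Monday, 2023/01/02.

2023/01/02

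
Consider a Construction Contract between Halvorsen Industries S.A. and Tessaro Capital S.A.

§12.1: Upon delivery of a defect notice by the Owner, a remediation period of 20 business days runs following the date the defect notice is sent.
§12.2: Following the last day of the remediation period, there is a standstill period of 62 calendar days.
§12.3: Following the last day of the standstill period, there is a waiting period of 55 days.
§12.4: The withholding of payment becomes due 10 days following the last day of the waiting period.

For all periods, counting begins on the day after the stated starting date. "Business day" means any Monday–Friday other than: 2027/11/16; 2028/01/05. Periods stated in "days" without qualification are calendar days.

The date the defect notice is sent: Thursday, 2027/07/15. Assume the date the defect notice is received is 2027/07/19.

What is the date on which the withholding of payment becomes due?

2027/12/17

From Thursday, 2027/07/15, 20 business days (Jul 16, Jul 19, Jul 20, Jul 21, …, Aug 10, Aug 11, Aug 12, skipping weekends) brings us to Thursday, 2027/08/12, which is the last day of the remediation period.
The last day of the standstill period: 62 calendar days after 2027/08/12 is 2027/10/13.
Adding 55 calendar days to 2027/10/13 gives 2027/12/07, which is the last day of the waiting period.
Adding 10 calendar days to 2027/12/07 gives 2027/12/17, which is the date on which the withholding of payment becomes due.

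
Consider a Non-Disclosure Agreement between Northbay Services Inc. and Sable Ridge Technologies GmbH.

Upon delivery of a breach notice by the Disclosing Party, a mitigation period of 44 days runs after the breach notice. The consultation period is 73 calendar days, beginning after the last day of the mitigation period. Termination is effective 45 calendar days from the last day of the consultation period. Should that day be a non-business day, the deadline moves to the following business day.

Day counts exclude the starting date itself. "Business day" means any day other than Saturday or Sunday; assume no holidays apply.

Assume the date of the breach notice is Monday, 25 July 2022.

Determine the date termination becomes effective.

3 January 2023

The last day of the mitigation period: 25 July 2022 + 44 days = 7 September 2022.
The last day of the consultation period: 7 September 2022 + 73 days = 19 November 2022.
Adding 45 calendar days to 19 November 2022 gives 3 January 2023, which is the date termination becomes effective. 3 January 2023 is a Tuesday, so no roll-forward applies.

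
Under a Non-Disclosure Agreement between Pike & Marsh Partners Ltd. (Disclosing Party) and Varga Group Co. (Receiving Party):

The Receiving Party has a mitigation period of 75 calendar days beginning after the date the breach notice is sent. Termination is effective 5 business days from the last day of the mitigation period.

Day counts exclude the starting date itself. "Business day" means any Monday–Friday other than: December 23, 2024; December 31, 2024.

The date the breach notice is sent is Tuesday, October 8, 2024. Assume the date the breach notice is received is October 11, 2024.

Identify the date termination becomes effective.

The last day of the mitigation period: October 8, 2024 + 75 days = December 22, 2024.
The date termination becomes effective: 5 business days after Sunday, December 22, 2024, skipping weekends and the listed holiday on Dec 23 — Dec 24, Dec 25, Dec 26, Dec 27, Dec 30 — lands on Monday, December 30, 2024.

December 30, 2024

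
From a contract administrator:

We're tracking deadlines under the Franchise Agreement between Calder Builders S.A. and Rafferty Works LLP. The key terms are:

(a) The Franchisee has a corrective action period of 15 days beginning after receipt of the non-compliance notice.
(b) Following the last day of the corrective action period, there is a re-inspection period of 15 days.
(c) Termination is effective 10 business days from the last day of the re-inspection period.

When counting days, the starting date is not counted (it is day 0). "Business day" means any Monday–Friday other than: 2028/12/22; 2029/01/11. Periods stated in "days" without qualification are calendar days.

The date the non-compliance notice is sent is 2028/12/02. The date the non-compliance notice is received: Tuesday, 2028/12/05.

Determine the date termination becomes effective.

The last day of the corrective action period: 2028/12/05 + 15 days = 2028/12/20.
The last day of the re-inspection period: 2028/12/20 + 15 days = 2029/01/04.
From Thursday, 2029/01/04, 10 business days (Jan 5, Jan 8, Jan 9, Jan 10, Jan 12, Jan 15, Jan 16, Jan 17, Jan 18, Jan 19, skipping weekends and the listed holiday on Jan 11) brings us to Friday, 2029/01/19, which is the date termination becomes effective.

2029/01/19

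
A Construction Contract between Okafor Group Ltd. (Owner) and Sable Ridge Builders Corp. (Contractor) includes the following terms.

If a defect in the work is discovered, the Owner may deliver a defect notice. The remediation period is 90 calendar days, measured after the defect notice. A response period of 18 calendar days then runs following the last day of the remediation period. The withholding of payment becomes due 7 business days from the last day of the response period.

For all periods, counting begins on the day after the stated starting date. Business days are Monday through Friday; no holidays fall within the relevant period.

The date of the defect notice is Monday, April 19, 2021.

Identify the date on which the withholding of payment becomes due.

The last day of the remediation period: April 19, 2021 + 90 days = July 18, 2021.
The last day of the response period: July 18, 2021 + 18 days = August 5, 2021.
The date on which the withholding of payment becomes due: counting 7 business days from Thursday, August 5, 2021 (Aug 6, Aug 9, Aug 10, Aug 11, Aug 12, Aug 13, Aug 16, skipping weekends) reaches Monday, August 16, 2021.

August 16, 2021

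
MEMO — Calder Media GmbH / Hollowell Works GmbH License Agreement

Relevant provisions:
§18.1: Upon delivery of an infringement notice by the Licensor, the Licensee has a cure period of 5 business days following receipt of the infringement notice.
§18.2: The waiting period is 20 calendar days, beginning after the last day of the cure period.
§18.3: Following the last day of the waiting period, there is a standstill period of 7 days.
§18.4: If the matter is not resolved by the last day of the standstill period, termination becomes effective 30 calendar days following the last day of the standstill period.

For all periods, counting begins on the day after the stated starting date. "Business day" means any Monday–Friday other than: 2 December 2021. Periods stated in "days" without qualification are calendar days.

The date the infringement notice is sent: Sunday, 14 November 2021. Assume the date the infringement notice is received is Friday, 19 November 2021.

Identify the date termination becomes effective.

22 January 2022

From Friday, 19 November 2021, 5 business days (Nov 22, Nov 23, Nov 24, Nov 25, Nov 26, skipping weekends) brings us to Friday, 26 November 2021, which is the last day of the cure period.
The last day of the waiting period: 26 November 2021 + 20 days = 16 December 2021.
Adding 7 calendar days to 16 December 2021 gives 23 December 2021, which is the last day of the standstill period.
Adding 30 calendar days to 23 December 2021 gives 22 January 2022, which is the date termination becomes effective.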